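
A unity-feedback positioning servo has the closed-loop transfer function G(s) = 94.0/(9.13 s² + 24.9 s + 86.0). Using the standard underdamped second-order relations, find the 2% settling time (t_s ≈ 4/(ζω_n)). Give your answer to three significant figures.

Dividing through by 9.13: denominator becomes s² + 2.727 s + 9.419.
So ω_n = √9.419 = 3.07 rad/s and ζ = 2.727/(2·3.07) = 0.444.
t_s ≈ 4/(ζω_n) = 2.93 s.

t_s ≈ 2.93 s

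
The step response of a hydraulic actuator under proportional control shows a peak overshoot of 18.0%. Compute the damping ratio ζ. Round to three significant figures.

ζ ≈ 0.479

From %OS = 100·exp(−πζ/√(1−ζ²)), invert to get ζ = −ln(OS)/√(π² + ln²(OS)) with OS = 0.180.
−ln 0.180 = 1.715, so ζ = 1.715/√(π² + 2.941) = 0.479.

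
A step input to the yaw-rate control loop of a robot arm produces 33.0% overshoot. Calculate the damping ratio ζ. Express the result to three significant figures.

ζ ≈ 0.333

ζ = −ln(OS)/√(π² + (ln OS)²). With OS = 0.330, ln OS = −1.109 and ζ = 1.109/3.331 = 0.333.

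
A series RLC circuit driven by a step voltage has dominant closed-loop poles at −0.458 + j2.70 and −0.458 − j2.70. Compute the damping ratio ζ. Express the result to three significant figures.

|pole| = ω_n = √(0.458² + 2.70²) = 2.74 rad/s; ζ = cos θ = σ/ω_n = 0.167.

ζ ≈ 0.167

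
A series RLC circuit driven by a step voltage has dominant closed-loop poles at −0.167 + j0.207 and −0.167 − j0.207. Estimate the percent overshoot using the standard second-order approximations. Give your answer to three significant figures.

%OS ≈ 7.93%

|pole| = ω_n = √(0.167² + 0.207²) = 0.266 rad/s; ζ = cos θ = σ/ω_n = 0.628.
%OS = 100·exp(−πζ/√(1−ζ²)) = 7.93%.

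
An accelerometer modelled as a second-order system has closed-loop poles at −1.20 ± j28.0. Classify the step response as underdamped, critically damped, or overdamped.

underdamped

Since the poles form a complex-conjugate pair with nonzero imaginary part, the response is underdamped.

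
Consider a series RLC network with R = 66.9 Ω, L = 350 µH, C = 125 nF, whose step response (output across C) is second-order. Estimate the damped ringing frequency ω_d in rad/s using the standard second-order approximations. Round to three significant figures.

For a series RLC circuit (capacitor voltage as output), ω_n = 1/√(LC) = 1/√(350 µH · 125 nF) = 151000 rad/s.
ζ = (R/2)·√(C/L) = (66.9/2)·√(125 nF/350 µH) = 0.632.
The damped frequency ω_d = ω_n√(1−ζ²) = 117000 rad/s.

ω_d ≈ 117000 rad/s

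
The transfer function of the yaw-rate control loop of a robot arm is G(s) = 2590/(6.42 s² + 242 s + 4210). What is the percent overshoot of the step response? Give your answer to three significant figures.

%OS ≈ 3.29%

Dividing through by 6.42: denominator becomes s² + 37.69 s + 655.8.
So ω_n = √655.8 = 25.6 rad/s and ζ = 37.69/(2·25.6) = 0.736.
Overshoot: exp(−π·0.736/√(1−0.736²)) = 0.0329, i.e. 3.29%.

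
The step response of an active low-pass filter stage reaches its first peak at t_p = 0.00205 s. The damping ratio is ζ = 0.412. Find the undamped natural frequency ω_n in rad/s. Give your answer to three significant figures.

Peak time t_p = π/ω_d, so ω_d = π/t_p = π/0.00205 = 1530 rad/s.
ω_n = ω_d/√(1−ζ²) = 1530/√0.830 = 1680 rad/s.

ω_n ≈ 1680 rad/s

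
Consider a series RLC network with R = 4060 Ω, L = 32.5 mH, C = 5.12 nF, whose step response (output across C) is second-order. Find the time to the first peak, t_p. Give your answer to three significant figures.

t_p ≈ 0.0000684 s

For a series RLC circuit (capacitor voltage as output), ω_n = 1/√(LC) = 1/√(32.5 mH · 5.12 nF) = 77500 rad/s.
ζ = (R/2)·√(C/L) = (4060/2)·√(5.12 nF/32.5 mH) = 0.806.
ω_d = ω_n√(1−ζ²) = 45900 rad/s. t_p = π/ω_d = 0.0000684 s.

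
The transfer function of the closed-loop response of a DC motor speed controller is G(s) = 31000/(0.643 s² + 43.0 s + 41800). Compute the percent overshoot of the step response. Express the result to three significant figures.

Dividing through by 0.643: denominator becomes s² + 66.87 s + 65010.
So ω_n = √65010 = 255 rad/s and ζ = 66.87/(2·255) = 0.131.
%OS = 100 e^{−πζ/√(1−ζ²)} with ζ = 0.131 gives 66.0%.

%OS ≈ 66.0%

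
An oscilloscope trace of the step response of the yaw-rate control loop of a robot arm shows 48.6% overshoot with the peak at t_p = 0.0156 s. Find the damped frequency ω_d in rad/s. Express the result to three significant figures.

t_p = π/ω_d, so ω_d = π/0.0156 = 201 rad/s.

ω_d ≈ 201 rad/s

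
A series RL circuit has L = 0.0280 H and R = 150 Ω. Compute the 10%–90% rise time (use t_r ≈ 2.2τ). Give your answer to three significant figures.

τ = L/R = 0.0280/150 = 0.000187 s.
t_r ≈ 2.2τ = 0.000411 s.

t_r ≈ 0.000411 s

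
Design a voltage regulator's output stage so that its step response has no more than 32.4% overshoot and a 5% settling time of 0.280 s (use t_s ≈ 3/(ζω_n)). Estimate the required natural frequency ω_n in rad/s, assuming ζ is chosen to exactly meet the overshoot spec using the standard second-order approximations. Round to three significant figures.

Inverting the overshoot relation: ζ = |ln 0.324|/√(π² + ln²0.324) = 0.338.
From t_s ≈ 3/(ζω_n): ω_n = 3/(ζ·t_s) = 3/(0.338·0.280) = 31.7 rad/s.

ω_n ≈ 31.7 rad/s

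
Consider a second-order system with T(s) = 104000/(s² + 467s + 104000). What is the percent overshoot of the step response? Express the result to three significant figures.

%OS ≈ 3.70%

ω_n = √104000 = 322 rad/s; ζ = 467/(2·322) = 0.724.
Overshoot: exp(−π·0.724/√(1−0.724²)) = 0.0370, i.e. 3.70%.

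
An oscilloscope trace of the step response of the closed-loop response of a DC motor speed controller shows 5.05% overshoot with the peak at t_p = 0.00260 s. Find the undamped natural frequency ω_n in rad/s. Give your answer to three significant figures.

ω_n ≈ 1670 rad/s

ζ from %OS: ζ = |ln 0.0505|/√(π²+ln²0.0505) = 0.689.
t_p = π/ω_d ⇒ ω_d = 1210 rad/s; then ω_n = ω_d/√(1−ζ²) = 1670 rad/s.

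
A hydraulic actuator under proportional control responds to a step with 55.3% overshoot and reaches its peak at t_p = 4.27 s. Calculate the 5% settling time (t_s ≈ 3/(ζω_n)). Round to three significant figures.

From the overshoot, ζ = −ln(OS)/√(π²+ln²(OS)) = 0.185.
t_p = π/ω_d ⇒ ω_d = 0.736 rad/s; then ω_n = ω_d/√(1−ζ²) = 0.749 rad/s.
t_s ≈ 3/(ζω_n) = 3/(0.185·0.749) = 21.6 s.

t_s ≈ 21.6 s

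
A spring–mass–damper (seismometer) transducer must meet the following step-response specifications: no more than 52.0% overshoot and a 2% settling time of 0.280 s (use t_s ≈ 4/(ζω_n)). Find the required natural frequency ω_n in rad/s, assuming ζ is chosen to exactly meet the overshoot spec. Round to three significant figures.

ω_n ≈ 70.1 rad/s

Inverting the overshoot relation: ζ = |ln 0.520|/√(π² + ln²0.520) = 0.204.
From t_s ≈ 4/(ζω_n): ω_n = 4/(ζ·t_s) = 4/(0.204·0.280) = 70.1 rad/s.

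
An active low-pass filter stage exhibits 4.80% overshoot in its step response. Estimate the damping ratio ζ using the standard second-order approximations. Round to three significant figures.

ζ ≈ 0.695

ζ = −ln(OS)/√(π² + (ln OS)²). With OS = 0.0480, ln OS = −3.037 and ζ = 3.037/4.369 = 0.695.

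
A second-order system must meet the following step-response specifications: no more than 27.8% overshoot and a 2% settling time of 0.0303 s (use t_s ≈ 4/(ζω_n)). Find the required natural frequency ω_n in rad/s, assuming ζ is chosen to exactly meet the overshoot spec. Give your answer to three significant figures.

From %OS = 100·exp(−πζ/√(1−ζ²)), invert to get ζ = −ln(OS)/√(π² + ln²(OS)) with OS = 0.278.
−ln 0.278 = 1.280, so ζ = 1.280/√(π² + 1.639) = 0.377.
From t_s ≈ 4/(ζω_n): ω_n = 4/(ζ·t_s) = 4/(0.377·0.0303) = 350 rad/s.

ω_n ≈ 350 rad/s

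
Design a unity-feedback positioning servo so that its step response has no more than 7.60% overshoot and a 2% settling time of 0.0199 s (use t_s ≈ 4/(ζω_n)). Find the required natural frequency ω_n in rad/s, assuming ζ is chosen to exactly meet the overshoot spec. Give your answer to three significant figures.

ω_n ≈ 317 rad/s

Inverting the overshoot relation: ζ = |ln 0.0760|/√(π² + ln²0.0760) = 0.634.
Then ω_n = 4/(ζ t_s) = 4/(0.634 × 0.0199) = 317 rad/s.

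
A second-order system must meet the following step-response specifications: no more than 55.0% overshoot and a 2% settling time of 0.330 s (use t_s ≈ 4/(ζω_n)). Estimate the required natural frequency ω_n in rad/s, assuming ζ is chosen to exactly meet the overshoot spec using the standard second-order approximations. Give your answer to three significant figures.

ω_n ≈ 64.8 rad/s

Inverting the overshoot relation: ζ = |ln 0.550|/√(π² + ln²0.550) = 0.187.
From t_s ≈ 4/(ζω_n): ω_n = 4/(ζ·t_s) = 4/(0.187·0.330) = 64.8 rad/s.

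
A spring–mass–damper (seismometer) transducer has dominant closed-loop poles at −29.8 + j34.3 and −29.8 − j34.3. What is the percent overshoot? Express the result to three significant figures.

With σ = 29.8, ω_d = 34.3: ω_n = √(σ²+ω_d²) = 45.4 rad/s, ζ = σ/ω_n = 0.656.
%OS = 100·exp(−πζ/√(1−ζ²)) = 6.53%.

%OS ≈ 6.53%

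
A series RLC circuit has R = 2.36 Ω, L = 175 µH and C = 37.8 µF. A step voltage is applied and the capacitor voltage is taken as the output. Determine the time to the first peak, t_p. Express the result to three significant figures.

t_p ≈ 0.000306 s

For a series RLC circuit (capacitor voltage as output), ω_n = 1/√(LC) = 1/√(175 µH · 37.8 µF) = 12300 rad/s.
ζ = (R/2)·√(C/L) = (2.36/2)·√(37.8 µF/175 µH) = 0.548.
ω_d = 12300·√(1 − 0.548²) = 10300 rad/s. t_p = π/ω_d = 0.000306 s.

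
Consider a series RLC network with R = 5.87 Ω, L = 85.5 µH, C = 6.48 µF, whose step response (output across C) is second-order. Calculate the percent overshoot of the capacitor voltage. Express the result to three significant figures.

For a series RLC circuit (capacitor voltage as output), ω_n = 1/√(LC) = 1/√(85.5 µH · 6.48 µF) = 42500 rad/s.
ζ = (R/2)·√(C/L) = (5.87/2)·√(6.48 µF/85.5 µH) = 0.808.
%OS = 100·exp(−πζ/√(1−ζ²)) = 1.35%.

%OS ≈ 1.35%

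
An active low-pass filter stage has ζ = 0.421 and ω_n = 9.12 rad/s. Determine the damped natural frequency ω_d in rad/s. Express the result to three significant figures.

ω_d ≈ 8.27 rad/s

ω_d = ω_n√(1−ζ²) = 9.12·√0.823 = 8.27 rad/s.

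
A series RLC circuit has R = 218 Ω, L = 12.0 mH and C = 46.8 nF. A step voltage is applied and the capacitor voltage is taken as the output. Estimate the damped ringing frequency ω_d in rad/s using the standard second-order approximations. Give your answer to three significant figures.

For a series RLC circuit (capacitor voltage as output), ω_n = 1/√(LC) = 1/√(12.0 mH · 46.8 nF) = 42200 rad/s.
ζ = (R/2)·√(C/L) = (218/2)·√(46.8 nF/12.0 mH) = 0.215.
ω_d = ω_n√(1−ζ²) = 41200 rad/s.

ω_d ≈ 41200 rad/s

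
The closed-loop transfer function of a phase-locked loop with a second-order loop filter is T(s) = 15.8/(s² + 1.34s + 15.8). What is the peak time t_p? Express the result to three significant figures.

Matching coefficients with s² + 2ζω_n s + ω_n² gives ω_n² = 15.8 ⇒ ω_n = 3.97 rad/s, and ζ = 1.34/(2ω_n) = 0.169.
ω_d = ω_n√(1−ζ²) = 3.92 rad/s. Then t_p = π/ω_d = 0.802 s.

t_p ≈ 0.802 s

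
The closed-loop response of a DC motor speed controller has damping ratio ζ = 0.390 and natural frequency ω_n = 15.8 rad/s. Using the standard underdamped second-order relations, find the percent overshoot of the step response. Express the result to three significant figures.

%OS ≈ 26.4%

For an underdamped second-order system, %OS = 100·exp(−πζ/√(1−ζ²)).
πζ/√(1−ζ²) = π·0.390/√(1−0.152) = 1.331, so %OS = 100·e^(−1.331) = 26.4%.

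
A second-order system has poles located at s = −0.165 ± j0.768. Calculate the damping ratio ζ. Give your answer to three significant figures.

The poles are at −σ ± jω_d with σ = 0.165 and ω_d = 0.768, so ω_n = √(σ²+ω_d²) = 0.786 rad/s and ζ = σ/ω_n = 0.210.

ζ ≈ 0.210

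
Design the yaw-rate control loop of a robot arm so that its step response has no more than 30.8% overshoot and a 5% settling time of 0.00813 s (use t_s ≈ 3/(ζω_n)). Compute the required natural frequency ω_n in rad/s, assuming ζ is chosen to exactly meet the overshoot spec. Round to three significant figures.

ω_n ≈ 1050 rad/s

From %OS = 100·exp(−πζ/√(1−ζ²)), invert to get ζ = −ln(OS)/√(π² + ln²(OS)) with OS = 0.308.
−ln 0.308 = 1.178, so ζ = 1.178/√(π² + 1.387) = 0.351.
Then ω_n = 3/(ζ t_s) = 3/(0.351 × 0.00813) = 1050 rad/s.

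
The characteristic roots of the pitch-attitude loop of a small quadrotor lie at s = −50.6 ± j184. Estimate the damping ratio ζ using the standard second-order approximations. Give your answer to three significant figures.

The poles are at −σ ± jω_d with σ = 50.6 and ω_d = 184, so ω_n = √(σ²+ω_d²) = 191 rad/s and ζ = σ/ω_n = 0.265.

ζ ≈ 0.265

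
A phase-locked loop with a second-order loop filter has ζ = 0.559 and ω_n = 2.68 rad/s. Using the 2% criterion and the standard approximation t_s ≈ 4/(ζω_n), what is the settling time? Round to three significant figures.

t_s ≈ 4/(ζω_n) = 4/(0.559 × 2.68) = 2.67 s.

t_s ≈ 2.67 s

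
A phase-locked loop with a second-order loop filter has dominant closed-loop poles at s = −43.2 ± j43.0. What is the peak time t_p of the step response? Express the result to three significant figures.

t_p = π/ω_d with ω_d = 43.0 (the imaginary part), so t_p = 0.0731 s.

t_p ≈ 0.0731 s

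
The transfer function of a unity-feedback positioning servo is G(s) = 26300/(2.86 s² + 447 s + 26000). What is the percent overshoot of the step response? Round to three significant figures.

Dividing through by 2.86: denominator becomes s² + 156.3 s + 9091.
So ω_n = √9091 = 95.3 rad/s and ζ = 156.3/(2·95.3) = 0.820.
Overshoot: exp(−π·0.820/√(1−0.820²)) = 0.0112, i.e. 1.12%.

%OS ≈ 1.12%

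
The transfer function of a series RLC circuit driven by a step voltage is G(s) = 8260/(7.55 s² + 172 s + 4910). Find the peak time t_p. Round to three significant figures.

Dividing through by 7.55: denominator becomes s² + 22.78 s + 650.3.
So ω_n = √650.3 = 25.5 rad/s and ζ = 22.78/(2·25.5) = 0.447.
The damped frequency ω_d = ω_n√(1−ζ²) = 22.8 rad/s. t_p = π/ω_d = 0.138 s.

t_p ≈ 0.138 s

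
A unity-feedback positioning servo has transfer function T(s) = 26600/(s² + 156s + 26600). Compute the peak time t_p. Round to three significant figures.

t_p ≈ 0.0219 s

ω_n = √26600 = 163 rad/s; ζ = 156/(2·163) = 0.478.
ω_d = ω_n√(1−ζ²) = 143 rad/s. Then t_p = π/ω_d = 0.0219 s.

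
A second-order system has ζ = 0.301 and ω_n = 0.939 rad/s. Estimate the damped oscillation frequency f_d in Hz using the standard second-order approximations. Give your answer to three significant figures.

f_d ≈ 0.143 Hz

ω_d = ω_n√(1−ζ²) = 0.939·√0.909 = 0.895 rad/s.
f_d = ω_d/(2π) = 0.143 Hz.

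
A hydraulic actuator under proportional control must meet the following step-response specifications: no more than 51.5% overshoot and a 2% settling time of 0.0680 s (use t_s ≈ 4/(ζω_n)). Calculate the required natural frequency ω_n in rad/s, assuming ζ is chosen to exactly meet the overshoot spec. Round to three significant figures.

ω_n ≈ 285 rad/s

ζ = −ln(OS)/√(π² + (ln OS)²). With OS = 0.515, ln OS = −0.6636 and ζ = 0.6636/3.211 = 0.207.
Then ω_n = 4/(ζ t_s) = 4/(0.207 × 0.0680) = 285 rad/s.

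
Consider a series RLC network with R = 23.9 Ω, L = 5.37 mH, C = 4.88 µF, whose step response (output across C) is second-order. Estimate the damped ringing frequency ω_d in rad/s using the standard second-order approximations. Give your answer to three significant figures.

For a series RLC circuit (capacitor voltage as output), ω_n = 1/√(LC) = 1/√(5.37 mH · 4.88 µF) = 6180 rad/s.
ζ = (R/2)·√(C/L) = (23.9/2)·√(4.88 µF/5.37 mH) = 0.360.
The damped frequency ω_d = ω_n√(1−ζ²) = 5760 rad/s.

ω_d ≈ 5760 rad/s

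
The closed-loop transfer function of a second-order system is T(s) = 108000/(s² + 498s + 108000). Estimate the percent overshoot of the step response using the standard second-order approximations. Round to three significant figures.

ω_n = √108000 = 329 rad/s; ζ = 498/(2·329) = 0.758.
%OS = 100 e^{−πζ/√(1−ζ²)} with ζ = 0.758 gives 2.61%.

%OS ≈ 2.61%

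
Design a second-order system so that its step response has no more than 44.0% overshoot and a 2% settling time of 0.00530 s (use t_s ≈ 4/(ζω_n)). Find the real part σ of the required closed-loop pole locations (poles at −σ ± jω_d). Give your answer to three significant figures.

σ ≈ 755

The settling-time spec alone fixes σ = ζω_n = 4/t_s = 4/0.00530 = 755.
(Overshoot then fixes ζ = 0.253 and hence ω_d = σ·√(1−ζ²)/ζ = 2890 rad/s.)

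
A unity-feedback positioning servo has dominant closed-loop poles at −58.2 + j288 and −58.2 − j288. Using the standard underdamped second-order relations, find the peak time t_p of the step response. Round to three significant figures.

t_p = π/ω_d with ω_d = 288 (the imaginary part), so t_p = 0.0109 s.

t_p ≈ 0.0109 s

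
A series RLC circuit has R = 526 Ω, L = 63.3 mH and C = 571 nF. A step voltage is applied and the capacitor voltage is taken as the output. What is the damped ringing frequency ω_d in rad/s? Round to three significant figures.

For a series RLC circuit (capacitor voltage as output), ω_n = 1/√(LC) = 1/√(63.3 mH · 571 nF) = 5260 rad/s.
ζ = (R/2)·√(C/L) = (526/2)·√(571 nF/63.3 mH) = 0.790.
The damped frequency ω_d = ω_n√(1−ζ²) = 3230 rad/s.

ω_d ≈ 3230 rad/s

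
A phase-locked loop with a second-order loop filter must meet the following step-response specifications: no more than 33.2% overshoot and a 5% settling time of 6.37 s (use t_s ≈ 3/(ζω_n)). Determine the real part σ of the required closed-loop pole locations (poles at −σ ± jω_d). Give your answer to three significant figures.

The settling-time spec alone fixes σ = ζω_n = 3/t_s = 3/6.37 = 0.471.
(Overshoot then fixes ζ = 0.331 and hence ω_d = σ·√(1−ζ²)/ζ = 1.34 rad/s.)

σ ≈ 0.471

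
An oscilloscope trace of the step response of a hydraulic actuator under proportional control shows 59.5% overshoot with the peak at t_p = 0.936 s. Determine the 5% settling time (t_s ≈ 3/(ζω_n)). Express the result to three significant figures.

t_s ≈ 5.41 s

The overshoot fixes ζ = −ln(OS)/√(π²+ln²(OS)) = 0.163.
t_p = π/ω_d ⇒ ω_d = 3.36 rad/s; then ω_n = ω_d/√(1−ζ²) = 3.40 rad/s.
t_s ≈ 3/(ζω_n) = 3/(0.163·3.40) = 5.41 s.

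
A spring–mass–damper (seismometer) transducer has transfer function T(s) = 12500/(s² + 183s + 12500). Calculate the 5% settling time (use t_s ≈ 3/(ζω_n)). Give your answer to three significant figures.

t_s ≈ 0.0328 s

Matching coefficients with s² + 2ζω_n s + ω_n² gives ω_n² = 12500 ⇒ ω_n = 112 rad/s, and ζ = 183/(2ω_n) = 0.818.
t_s ≈ 3/(ζω_n) = 3/(0.818·112) = 0.0328 s.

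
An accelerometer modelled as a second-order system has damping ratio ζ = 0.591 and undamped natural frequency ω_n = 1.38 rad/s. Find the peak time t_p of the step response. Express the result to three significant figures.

The damped frequency is ω_d = ω_n√(1−ζ²) = 1.38·√(1−0.349) = 1.11 rad/s.
Peak time t_p = π/ω_d = π/1.11 = 2.82 s.

t_p ≈ 2.82 s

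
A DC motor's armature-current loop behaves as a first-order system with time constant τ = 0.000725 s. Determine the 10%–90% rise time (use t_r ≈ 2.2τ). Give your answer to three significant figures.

t_r ≈ 0.00160 s

t_r ≈ 2.2τ = 0.00160 s.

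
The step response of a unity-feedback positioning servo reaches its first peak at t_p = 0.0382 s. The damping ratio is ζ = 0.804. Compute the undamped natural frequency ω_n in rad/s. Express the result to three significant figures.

Peak time t_p = π/ω_d, so ω_d = π/t_p = π/0.0382 = 82.2 rad/s.
ω_n = ω_d/√(1−ζ²) = 82.2/√0.354 = 138 rad/s.

ω_n ≈ 138 rad/s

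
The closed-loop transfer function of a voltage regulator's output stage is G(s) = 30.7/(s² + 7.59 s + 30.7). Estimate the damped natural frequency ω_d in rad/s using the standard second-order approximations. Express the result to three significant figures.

ω_d ≈ 4.04 rad/s

Matching coefficients with s² + 2ζω_n s + ω_n² gives ω_n² = 30.7 ⇒ ω_n = 5.54 rad/s, and ζ = 7.59/(2ω_n) = 0.685.
The damped frequency ω_d = ω_n√(1−ζ²) = 4.04 rad/s.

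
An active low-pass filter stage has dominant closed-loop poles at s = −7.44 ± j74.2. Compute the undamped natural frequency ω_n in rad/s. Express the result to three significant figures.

ω_n ≈ 74.6 rad/s

|pole| = ω_n = √(7.44² + 74.2²) = 74.6 rad/s; ζ = cos θ = σ/ω_n = 0.0998.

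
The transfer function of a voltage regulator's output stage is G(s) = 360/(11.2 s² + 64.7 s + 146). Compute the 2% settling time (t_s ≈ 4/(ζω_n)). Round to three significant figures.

Dividing through by 11.2: denominator becomes s² + 5.777 s + 13.04.
So ω_n = √13.04 = 3.61 rad/s and ζ = 5.777/(2·3.61) = 0.800.
t_s ≈ 4/(ζω_n) = 1.38 s.

t_s ≈ 1.38 s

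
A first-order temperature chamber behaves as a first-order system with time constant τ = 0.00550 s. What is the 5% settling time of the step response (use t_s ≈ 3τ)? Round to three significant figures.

t_s ≈ 3τ = 0.0165 s.

t_s ≈ 0.0165 s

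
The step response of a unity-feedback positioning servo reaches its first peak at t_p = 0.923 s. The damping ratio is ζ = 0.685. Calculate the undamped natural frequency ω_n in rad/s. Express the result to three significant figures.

ω_n ≈ 4.67 rad/s

Peak time t_p = π/ω_d, so ω_d = π/t_p = π/0.923 = 3.40 rad/s.
ω_n = ω_d/√(1−ζ²) = 3.40/√0.531 = 4.67 rad/s.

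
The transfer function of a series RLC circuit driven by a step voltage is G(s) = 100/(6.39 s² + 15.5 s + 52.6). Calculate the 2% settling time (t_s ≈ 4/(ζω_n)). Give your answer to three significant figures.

t_s ≈ 3.30 s

Dividing through by 6.39: denominator becomes s² + 2.426 s + 8.232.
So ω_n = √8.232 = 2.87 rad/s and ζ = 2.426/(2·2.87) = 0.423.
t_s ≈ 4/(ζω_n) = 3.30 s.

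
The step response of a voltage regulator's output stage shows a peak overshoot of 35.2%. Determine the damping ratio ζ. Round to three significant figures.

ζ ≈ 0.315

ζ = −ln(OS)/√(π² + (ln OS)²). With OS = 0.352, ln OS = −1.044 and ζ = 1.044/3.311 = 0.315.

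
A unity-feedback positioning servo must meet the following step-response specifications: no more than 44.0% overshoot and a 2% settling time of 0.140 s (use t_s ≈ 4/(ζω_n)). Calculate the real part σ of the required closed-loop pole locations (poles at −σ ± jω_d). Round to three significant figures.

The settling-time spec alone fixes σ = ζω_n = 4/t_s = 4/0.140 = 28.6.
(Overshoot then fixes ζ = 0.253 and hence ω_d = σ·√(1−ζ²)/ζ = 109 rad/s.)

σ ≈ 28.6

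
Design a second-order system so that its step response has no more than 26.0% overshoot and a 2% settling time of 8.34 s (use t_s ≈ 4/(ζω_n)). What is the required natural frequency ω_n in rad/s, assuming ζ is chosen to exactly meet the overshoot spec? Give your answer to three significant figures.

ω_n ≈ 1.22 rad/s

ζ = −ln(OS)/√(π² + (ln OS)²). With OS = 0.260, ln OS = −1.347 and ζ = 1.347/3.418 = 0.394.
From t_s ≈ 4/(ζω_n): ω_n = 4/(ζ·t_s) = 4/(0.394·8.34) = 1.22 rad/s.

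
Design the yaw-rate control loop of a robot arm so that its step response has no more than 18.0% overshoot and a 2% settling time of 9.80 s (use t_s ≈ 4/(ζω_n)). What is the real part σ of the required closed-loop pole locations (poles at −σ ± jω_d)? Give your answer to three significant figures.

The settling-time spec alone fixes σ = ζω_n = 4/t_s = 4/9.80 = 0.408.
(Overshoot then fixes ζ = 0.479 and hence ω_d = σ·√(1−ζ²)/ζ = 0.748 rad/s.)

σ ≈ 0.408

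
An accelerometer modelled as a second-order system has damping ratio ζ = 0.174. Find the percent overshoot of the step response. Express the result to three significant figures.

%OS ≈ 57.4%

For an underdamped second-order system, %OS = 100·exp(−πζ/√(1−ζ²)).
πζ/√(1−ζ²) = π·0.174/√(1−0.0303) = 0.5551, so %OS = 100·e^(−0.5551) = 57.4%.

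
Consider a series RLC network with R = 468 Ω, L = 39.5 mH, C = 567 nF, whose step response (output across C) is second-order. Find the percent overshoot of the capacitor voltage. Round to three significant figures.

%OS ≈ 0.243%

For a series RLC circuit (capacitor voltage as output), ω_n = 1/√(LC) = 1/√(39.5 mH · 567 nF) = 6680 rad/s.
ζ = (R/2)·√(C/L) = (468/2)·√(567 nF/39.5 mH) = 0.887.
Overshoot: exp(−π·0.887/√(1−0.887²)) = 0.00243, i.e. 0.243%.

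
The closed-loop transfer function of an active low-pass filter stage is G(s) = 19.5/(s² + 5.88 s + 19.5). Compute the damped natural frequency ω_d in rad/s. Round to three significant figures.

Comparing the denominator to s² + 2ζω_n s + ω_n²: ω_n = √19.5 = 4.42 rad/s, and 2ζω_n = 5.88 so ζ = 5.88/(2·4.42) = 0.666.
ω_d = 4.42·√(1 − 0.666²) = 3.29 rad/s.

ω_d ≈ 3.29 rad/s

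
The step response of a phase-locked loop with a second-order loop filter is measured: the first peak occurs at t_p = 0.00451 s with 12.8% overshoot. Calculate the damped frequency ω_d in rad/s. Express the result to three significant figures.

ω_d ≈ 697 rad/s

t_p = π/ω_d, so ω_d = π/0.00451 = 697 rad/s.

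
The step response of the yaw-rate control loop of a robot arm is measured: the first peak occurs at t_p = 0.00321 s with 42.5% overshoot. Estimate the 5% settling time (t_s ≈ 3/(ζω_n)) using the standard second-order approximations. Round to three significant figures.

The overshoot fixes ζ = −ln(OS)/√(π²+ln²(OS)) = 0.263.
t_p = π/ω_d ⇒ ω_d = 979 rad/s; then ω_n = ω_d/√(1−ζ²) = 1010 rad/s.
t_s ≈ 3/(ζω_n) = 3/(0.263·1010) = 0.0113 s.

t_s ≈ 0.0113 s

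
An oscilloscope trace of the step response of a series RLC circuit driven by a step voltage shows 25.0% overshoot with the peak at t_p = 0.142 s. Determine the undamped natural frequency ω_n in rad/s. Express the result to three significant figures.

From the overshoot, ζ = −ln(OS)/√(π²+ln²(OS)) = 0.404.
From t_p = π/ω_d, ω_d = π/0.142 = 22.1 rad/s, so ω_n = ω_d/√(1−ζ²) = 24.2 rad/s.

ω_n ≈ 24.2 rad/s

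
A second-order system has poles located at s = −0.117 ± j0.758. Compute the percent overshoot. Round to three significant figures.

%OS ≈ 61.6%

With σ = 0.117, ω_d = 0.758: ω_n = √(σ²+ω_d²) = 0.767 rad/s, ζ = σ/ω_n = 0.153.
Overshoot: exp(−π·0.153/√(1−0.153²)) = 0.616, i.e. 61.6%.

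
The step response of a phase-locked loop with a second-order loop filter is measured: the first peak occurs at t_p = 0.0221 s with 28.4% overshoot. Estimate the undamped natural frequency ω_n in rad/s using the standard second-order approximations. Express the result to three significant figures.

ω_n ≈ 153 rad/s

ζ from %OS: ζ = |ln 0.284|/√(π²+ln²0.284) = 0.372.
t_p = π/ω_d ⇒ ω_d = 142 rad/s; then ω_n = ω_d/√(1−ζ²) = 153 rad/s.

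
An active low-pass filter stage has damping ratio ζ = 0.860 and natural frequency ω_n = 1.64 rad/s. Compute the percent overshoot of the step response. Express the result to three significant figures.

%OS ≈ 0.502%

For an underdamped second-order system, %OS = 100·exp(−πζ/√(1−ζ²)).
πζ/√(1−ζ²) = π·0.860/√(1−0.740) = 5.295, so %OS = 100·e^(−5.295) = 0.502%.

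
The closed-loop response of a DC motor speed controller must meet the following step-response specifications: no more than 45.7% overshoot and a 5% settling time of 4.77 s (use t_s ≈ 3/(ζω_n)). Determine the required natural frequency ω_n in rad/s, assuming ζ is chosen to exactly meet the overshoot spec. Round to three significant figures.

Inverting the overshoot relation: ζ = |ln 0.457|/√(π² + ln²0.457) = 0.242.
Then ω_n = 3/(ζ t_s) = 3/(0.242 × 4.77) = 2.60 rad/s.

ω_n ≈ 2.60 rad/s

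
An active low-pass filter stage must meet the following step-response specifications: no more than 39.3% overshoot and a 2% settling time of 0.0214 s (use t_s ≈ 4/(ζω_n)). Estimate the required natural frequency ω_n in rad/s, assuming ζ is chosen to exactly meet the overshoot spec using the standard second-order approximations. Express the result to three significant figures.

ω_n ≈ 656 rad/s

ζ = −ln(OS)/√(π² + (ln OS)²). With OS = 0.393, ln OS = −0.9339 and ζ = 0.9339/3.277 = 0.285.
Then ω_n = 4/(ζ t_s) = 4/(0.285 × 0.0214) = 656 rad/s.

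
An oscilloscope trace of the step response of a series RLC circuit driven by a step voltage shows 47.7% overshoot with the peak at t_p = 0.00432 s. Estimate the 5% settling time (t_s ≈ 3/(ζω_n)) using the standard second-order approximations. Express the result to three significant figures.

The overshoot fixes ζ = −ln(OS)/√(π²+ln²(OS)) = 0.229.
t_p = π/ω_d ⇒ ω_d = 727 rad/s; then ω_n = ω_d/√(1−ζ²) = 747 rad/s.
t_s ≈ 3/(ζω_n) = 3/(0.229·747) = 0.0175 s.

t_s ≈ 0.0175 s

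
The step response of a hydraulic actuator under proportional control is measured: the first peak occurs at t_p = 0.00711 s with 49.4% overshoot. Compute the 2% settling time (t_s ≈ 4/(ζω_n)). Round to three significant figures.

t_s ≈ 0.0403 s

The overshoot fixes ζ = −ln(OS)/√(π²+ln²(OS)) = 0.219.
t_p = π/ω_d ⇒ ω_d = 442 rad/s; then ω_n = ω_d/√(1−ζ²) = 453 rad/s.
t_s ≈ 4/(ζω_n) = 4/(0.219·453) = 0.0403 s.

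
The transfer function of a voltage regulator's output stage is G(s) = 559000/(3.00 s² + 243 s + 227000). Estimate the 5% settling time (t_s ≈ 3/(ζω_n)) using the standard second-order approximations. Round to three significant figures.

Dividing through by 3.00: denominator becomes s² + 81.00 s + 75670.
So ω_n = √75670 = 275 rad/s and ζ = 81.00/(2·275) = 0.147.
t_s ≈ 3/(ζω_n) = 0.0741 s.

t_s ≈ 0.0741 s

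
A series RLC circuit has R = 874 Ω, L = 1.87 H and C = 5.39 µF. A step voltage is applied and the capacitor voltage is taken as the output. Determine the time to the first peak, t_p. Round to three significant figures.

t_p ≈ 0.0149 s

For a series RLC circuit (capacitor voltage as output), ω_n = 1/√(LC) = 1/√(1.87 H · 5.39 µF) = 315 rad/s.
ζ = (R/2)·√(C/L) = (874/2)·√(5.39 µF/1.87 H) = 0.742.
ω_d = 315·√(1 − 0.742²) = 211 rad/s. t_p = π/ω_d = 0.0149 s.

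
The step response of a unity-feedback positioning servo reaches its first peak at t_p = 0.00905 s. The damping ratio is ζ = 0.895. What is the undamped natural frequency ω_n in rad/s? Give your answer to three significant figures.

ω_n ≈ 778 rad/s

Peak time t_p = π/ω_d, so ω_d = π/t_p = π/0.00905 = 347 rad/s.
ω_n = ω_d/√(1−ζ²) = 347/√0.199 = 778 rad/s.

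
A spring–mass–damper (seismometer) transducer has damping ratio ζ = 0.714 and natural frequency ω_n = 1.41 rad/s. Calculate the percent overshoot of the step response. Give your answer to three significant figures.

For an underdamped second-order system, %OS = 100·exp(−πζ/√(1−ζ²)).
πζ/√(1−ζ²) = π·0.714/√(1−0.510) = 3.204, so %OS = 100·e^(−3.204) = 4.06%.

%OS ≈ 4.06%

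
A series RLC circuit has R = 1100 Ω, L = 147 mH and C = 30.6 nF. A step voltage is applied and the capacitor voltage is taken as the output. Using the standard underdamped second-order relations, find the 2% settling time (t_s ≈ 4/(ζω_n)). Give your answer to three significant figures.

t_s ≈ 0.00107 s

For a series RLC circuit (capacitor voltage as output), ω_n = 1/√(LC) = 1/√(147 mH · 30.6 nF) = 14900 rad/s.
ζ = (R/2)·√(C/L) = (1100/2)·√(30.6 nF/147 mH) = 0.251.
t_s ≈ 4/(ζω_n) = 0.00107 s.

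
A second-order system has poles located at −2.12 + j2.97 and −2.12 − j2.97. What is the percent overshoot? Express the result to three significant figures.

With σ = 2.12, ω_d = 2.97: ω_n = √(σ²+ω_d²) = 3.65 rad/s, ζ = σ/ω_n = 0.581.
%OS = 100·exp(−πζ/√(1−ζ²)) = 10.6%.

%OS ≈ 10.6%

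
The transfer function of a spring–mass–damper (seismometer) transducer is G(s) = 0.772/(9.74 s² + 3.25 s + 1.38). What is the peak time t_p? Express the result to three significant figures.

t_p ≈ 9.31 s

Dividing through by 9.74: denominator becomes s² + 0.3337 s + 0.1417.
So ω_n = √0.1417 = 0.376 rad/s and ζ = 0.3337/(2·0.376) = 0.443.
ω_d = ω_n√(1−ζ²) = 0.337 rad/s. t_p = π/ω_d = 9.31 s.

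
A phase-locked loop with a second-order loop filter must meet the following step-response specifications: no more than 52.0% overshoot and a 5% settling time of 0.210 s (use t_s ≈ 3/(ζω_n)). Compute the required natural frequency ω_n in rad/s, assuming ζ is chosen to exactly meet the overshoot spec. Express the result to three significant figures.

ω_n ≈ 70.1 rad/s

ζ = −ln(OS)/√(π² + (ln OS)²). With OS = 0.520, ln OS = −0.6539 and ζ = 0.6539/3.209 = 0.204.
Then ω_n = 3/(ζ t_s) = 3/(0.204 × 0.210) = 70.1 rad/s.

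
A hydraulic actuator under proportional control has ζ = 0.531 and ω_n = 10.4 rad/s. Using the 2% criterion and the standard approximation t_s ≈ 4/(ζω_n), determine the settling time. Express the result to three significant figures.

t_s ≈ 4/(ζω_n) = 4/(0.531 × 10.4) = 0.724 s.

t_s ≈ 0.724 s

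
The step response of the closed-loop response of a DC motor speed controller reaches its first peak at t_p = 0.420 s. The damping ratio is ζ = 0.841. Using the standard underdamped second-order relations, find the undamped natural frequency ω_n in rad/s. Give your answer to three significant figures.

Peak time t_p = π/ω_d, so ω_d = π/t_p = π/0.420 = 7.48 rad/s.
ω_n = ω_d/√(1−ζ²) = 7.48/√0.293 = 13.8 rad/s.

ω_n ≈ 13.8 rad/s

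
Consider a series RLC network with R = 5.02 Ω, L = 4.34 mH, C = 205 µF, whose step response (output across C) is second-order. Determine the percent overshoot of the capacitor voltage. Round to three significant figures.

%OS ≈ 12.9%

For a series RLC circuit (capacitor voltage as output), ω_n = 1/√(LC) = 1/√(4.34 mH · 205 µF) = 1060 rad/s.
ζ = (R/2)·√(C/L) = (5.02/2)·√(205 µF/4.34 mH) = 0.546.
%OS = 100 e^{−πζ/√(1−ζ²)} with ζ = 0.546 gives 12.9%.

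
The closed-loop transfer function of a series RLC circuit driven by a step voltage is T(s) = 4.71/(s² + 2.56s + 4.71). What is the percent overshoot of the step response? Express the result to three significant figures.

%OS ≈ 10.1%

Matching coefficients with s² + 2ζω_n s + ω_n² gives ω_n² = 4.71 ⇒ ω_n = 2.17 rad/s, and ζ = 2.56/(2ω_n) = 0.590.
%OS = 100 e^{−πζ/√(1−ζ²)} with ζ = 0.590 gives 10.1%.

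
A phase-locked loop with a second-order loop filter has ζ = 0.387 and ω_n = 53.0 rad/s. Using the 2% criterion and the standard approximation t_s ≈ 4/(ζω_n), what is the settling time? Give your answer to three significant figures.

t_s ≈ 0.195 s

t_s ≈ 4/(ζω_n) = 4/(0.387 × 53.0) = 0.195 s.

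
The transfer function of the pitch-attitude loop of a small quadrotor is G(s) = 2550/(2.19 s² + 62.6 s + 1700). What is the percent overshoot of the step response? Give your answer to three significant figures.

Dividing through by 2.19: denominator becomes s² + 28.58 s + 776.3.
So ω_n = √776.3 = 27.9 rad/s and ζ = 28.58/(2·27.9) = 0.513.
%OS = 100·exp(−πζ/√(1−ζ²)) = 15.3%.

%OS ≈ 15.3%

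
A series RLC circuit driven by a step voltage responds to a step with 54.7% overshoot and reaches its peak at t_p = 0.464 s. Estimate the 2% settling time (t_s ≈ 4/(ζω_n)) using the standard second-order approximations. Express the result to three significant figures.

The overshoot fixes ζ = −ln(OS)/√(π²+ln²(OS)) = 0.189.
From t_p = π/ω_d, ω_d = π/0.464 = 6.77 rad/s, so ω_n = ω_d/√(1−ζ²) = 6.89 rad/s.
t_s ≈ 4/(ζω_n) = 4/(0.189·6.89) = 3.08 s.

t_s ≈ 3.08 s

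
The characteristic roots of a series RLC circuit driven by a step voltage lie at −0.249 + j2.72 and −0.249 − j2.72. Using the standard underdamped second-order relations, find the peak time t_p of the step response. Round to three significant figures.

t_p ≈ 1.15 s

t_p = π/ω_d with ω_d = 2.72 (the imaginary part), so t_p = 1.15 s.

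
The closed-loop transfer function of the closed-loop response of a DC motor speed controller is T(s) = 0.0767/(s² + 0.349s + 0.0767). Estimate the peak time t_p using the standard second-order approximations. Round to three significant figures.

Matching coefficients with s² + 2ζω_n s + ω_n² gives ω_n² = 0.0767 ⇒ ω_n = 0.277 rad/s, and ζ = 0.349/(2ω_n) = 0.630.
ω_d = 0.277·√(1 − 0.630²) = 0.215 rad/s. Then t_p = π/ω_d = 14.6 s.

t_p ≈ 14.6 s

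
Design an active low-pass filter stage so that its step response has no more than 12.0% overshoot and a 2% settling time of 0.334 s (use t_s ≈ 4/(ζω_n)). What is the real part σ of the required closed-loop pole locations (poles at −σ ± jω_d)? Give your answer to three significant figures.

The settling-time spec alone fixes σ = ζω_n = 4/t_s = 4/0.334 = 12.0.
(Overshoot then fixes ζ = 0.559 and hence ω_d = σ·√(1−ζ²)/ζ = 17.7 rad/s.)

σ ≈ 12.0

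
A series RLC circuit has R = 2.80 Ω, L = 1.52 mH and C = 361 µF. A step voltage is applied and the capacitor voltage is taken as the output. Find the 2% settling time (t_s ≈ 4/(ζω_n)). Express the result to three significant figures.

t_s ≈ 0.00434 s

For a series RLC circuit (capacitor voltage as output), ω_n = 1/√(LC) = 1/√(1.52 mH · 361 µF) = 1350 rad/s.
ζ = (R/2)·√(C/L) = (2.80/2)·√(361 µF/1.52 mH) = 0.682.
t_s ≈ 4/(ζω_n) = 0.00434 s.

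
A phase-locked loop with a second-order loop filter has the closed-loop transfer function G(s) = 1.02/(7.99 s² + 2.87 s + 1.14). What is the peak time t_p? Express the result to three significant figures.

t_p ≈ 9.45 s

Dividing through by 7.99: denominator becomes s² + 0.3592 s + 0.1427.
So ω_n = √0.1427 = 0.378 rad/s and ζ = 0.3592/(2·0.378) = 0.475.
ω_d = 0.378·√(1 − 0.475²) = 0.332 rad/s. t_p = π/ω_d = 9.45 s.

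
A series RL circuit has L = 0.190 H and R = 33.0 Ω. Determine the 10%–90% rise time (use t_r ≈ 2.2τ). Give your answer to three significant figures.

t_r ≈ 0.0127 s

τ = L/R = 0.190/33.0 = 0.00576 s.
t_r ≈ 2.2τ = 0.0127 s.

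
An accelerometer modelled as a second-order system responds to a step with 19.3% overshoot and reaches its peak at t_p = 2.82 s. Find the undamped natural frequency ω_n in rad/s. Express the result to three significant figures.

The overshoot fixes ζ = −ln(OS)/√(π²+ln²(OS)) = 0.464.
From t_p = π/ω_d, ω_d = π/2.82 = 1.11 rad/s, so ω_n = ω_d/√(1−ζ²) = 1.26 rad/s.

ω_n ≈ 1.26 rad/s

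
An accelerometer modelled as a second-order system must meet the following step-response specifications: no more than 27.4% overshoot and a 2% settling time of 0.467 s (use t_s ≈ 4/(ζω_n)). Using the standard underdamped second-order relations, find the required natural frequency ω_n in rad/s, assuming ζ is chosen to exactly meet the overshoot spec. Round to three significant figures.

ζ = −ln(OS)/√(π² + (ln OS)²). With OS = 0.274, ln OS = −1.295 and ζ = 1.295/3.398 = 0.381.
From t_s ≈ 4/(ζω_n): ω_n = 4/(ζ·t_s) = 4/(0.381·0.467) = 22.5 rad/s.

ω_n ≈ 22.5 rad/s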